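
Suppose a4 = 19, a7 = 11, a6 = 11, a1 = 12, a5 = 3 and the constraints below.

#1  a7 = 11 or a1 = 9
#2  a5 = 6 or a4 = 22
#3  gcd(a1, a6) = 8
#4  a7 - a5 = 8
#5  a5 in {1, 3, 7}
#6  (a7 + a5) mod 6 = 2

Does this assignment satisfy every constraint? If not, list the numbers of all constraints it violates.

#1 a7 = 11 = 11 (first disjunct)  ✔
#2 a5 = 3 ≠ 6 and a4 = 19 ≠ 22; both disjuncts false  ✘
#3 gcd(12, 11) = 1, not 8  ✘
#4 a7 - a5 = 11 - 3 = 8  ✔
#5 a5 = 3 is in {1, 3, 7}  ✔
#6 a7 + a5 = 14; 14 mod 6 = 2  ✔

Constraints 2, 3 are violated.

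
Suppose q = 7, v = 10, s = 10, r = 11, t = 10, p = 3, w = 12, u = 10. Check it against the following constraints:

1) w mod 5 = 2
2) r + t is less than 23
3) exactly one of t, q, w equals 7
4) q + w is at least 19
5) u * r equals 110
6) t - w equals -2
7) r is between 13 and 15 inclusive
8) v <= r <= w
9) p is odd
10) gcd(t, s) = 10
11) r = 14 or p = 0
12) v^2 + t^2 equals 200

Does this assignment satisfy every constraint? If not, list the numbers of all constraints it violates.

Violated: 7 and 11.

1) 12 mod 5 = 2  ✓
2) r + t = 11 + 10 = 21; 21 < 23  ✓
3) t=10, q=7, w=12; 1 of them equals 7  ✓
4) q + w = 7 + 12 = 19; 19 ≥ 19  ✓
5) u * r = 10 * 11 = 110  ✓
6) t - w = 10 - 12 = -2  ✓
7) r = 11 is outside [13, 15]  ✗
8) values 10 <= 11 <= 12  ✓
9) p = 3 is odd  ✓
10) gcd(10, 10) = 10  ✓
11) r = 11 ≠ 14 and p = 3 ≠ 0; both disjuncts false  ✗
12) v^2 + t^2 = 10^2 + 10^2 = 100 + 100 = 200  ✓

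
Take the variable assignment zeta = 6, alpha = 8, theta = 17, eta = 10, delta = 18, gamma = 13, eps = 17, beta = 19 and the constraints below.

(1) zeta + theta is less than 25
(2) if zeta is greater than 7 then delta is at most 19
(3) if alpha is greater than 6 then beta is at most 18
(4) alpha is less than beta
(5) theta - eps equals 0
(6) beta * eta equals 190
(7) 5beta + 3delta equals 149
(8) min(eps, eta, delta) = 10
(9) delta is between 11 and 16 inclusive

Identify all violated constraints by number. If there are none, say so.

Violated: 3, 9.

(1) zeta + theta = 6 + 17 = 23; 23 < 25 — satisfied.
(2) zeta = 6, not > 7; antecedent false, conditional vacuously true — satisfied.
(3) alpha = 8 > 6, so we need beta ≤ 18; but beta = 19 > 18 — violated.
(4) alpha = 8, beta = 19; 8 < 19 — satisfied.
(5) theta - eps = 17 - 17 = 0 — satisfied.
(6) beta * eta = 19 * 10 = 190 — satisfied.
(7) 5beta + 3delta = 5(19) + 3(18) = 149 — satisfied.
(8) min(17, 10, 18) = 10 — satisfied.
(9) delta = 18 is outside [11, 16] — violated.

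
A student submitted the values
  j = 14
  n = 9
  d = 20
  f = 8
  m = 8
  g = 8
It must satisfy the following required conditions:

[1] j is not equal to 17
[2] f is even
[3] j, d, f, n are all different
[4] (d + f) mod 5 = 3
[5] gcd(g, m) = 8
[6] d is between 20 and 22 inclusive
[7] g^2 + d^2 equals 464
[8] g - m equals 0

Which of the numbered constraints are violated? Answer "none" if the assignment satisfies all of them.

[1] j = 14, and 14 ≠ 17 — holds.
[2] f = 8 is even — holds.
[3] values 14, 20, 8, 9 are pairwise distinct — holds.
[4] d + f = 28; 28 mod 5 = 3 — holds.
[5] gcd(8, 8) = 8 — holds.
[6] d = 20 lies in [20, 22] — holds.
[7] g^2 + d^2 = 8^2 + 20^2 = 64 + 400 = 464 — holds.
[8] g - m = 8 - 8 = 0 — holds.

The assignment satisfies every constraint.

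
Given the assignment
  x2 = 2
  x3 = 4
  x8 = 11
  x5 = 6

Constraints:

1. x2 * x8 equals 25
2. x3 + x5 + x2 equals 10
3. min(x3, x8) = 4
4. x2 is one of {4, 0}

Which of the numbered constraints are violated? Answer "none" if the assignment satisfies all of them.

No — constraints 1, 2, and 4 are not satisfied.

1. x2 * x8 = 2 * 11 = 22, not 25 — fails.
2. x3 + x5 + x2 = 4 + 6 + 2 = 12, not 10 — fails.
3. min(4, 11) = 4 — holds.
4. x2 = 2 is not in {4, 0} — fails.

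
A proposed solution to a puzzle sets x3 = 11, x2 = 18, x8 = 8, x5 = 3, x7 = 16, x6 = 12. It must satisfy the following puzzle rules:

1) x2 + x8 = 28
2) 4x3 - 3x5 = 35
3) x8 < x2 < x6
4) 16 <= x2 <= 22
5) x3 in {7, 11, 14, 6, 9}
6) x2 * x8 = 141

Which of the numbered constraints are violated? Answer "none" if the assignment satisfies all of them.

1) x2 + x8 = 18 + 8 = 26, not 28 — does not hold.
2) 4x3 - 3x5 = 4(11) - 3(3) = 35 — holds.
3) values 8, 18, 12; x2 = 18 is not < x6 = 12 — does not hold.
4) x2 = 18 lies in [16, 22] — holds.
5) x3 = 11 is in {7, 11, 14, 6, 9} — holds.
6) x2 * x8 = 18 * 8 = 144, not 141 — does not hold.

No — constraints 1, 3, and 6 are not satisfied.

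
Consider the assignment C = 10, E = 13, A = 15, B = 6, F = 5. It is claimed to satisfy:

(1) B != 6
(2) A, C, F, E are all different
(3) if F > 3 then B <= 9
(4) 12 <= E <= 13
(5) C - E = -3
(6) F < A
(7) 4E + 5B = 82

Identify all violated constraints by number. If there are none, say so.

(1) B = 6, but 6 is required to differ — violated.
(2) values 15, 10, 5, 13 are pairwise distinct — satisfied.
(3) F = 5 > 3, so we need B ≤ 9; B = 6 ≤ 9 — satisfied.
(4) E = 13 lies in [12, 13] — satisfied.
(5) C - E = 10 - 13 = -3 — satisfied.
(6) F = 5, A = 15; 5 < 15 — satisfied.
(7) 4E + 5B = 4(13) + 5(6) = 82 — satisfied.

Violated: 1.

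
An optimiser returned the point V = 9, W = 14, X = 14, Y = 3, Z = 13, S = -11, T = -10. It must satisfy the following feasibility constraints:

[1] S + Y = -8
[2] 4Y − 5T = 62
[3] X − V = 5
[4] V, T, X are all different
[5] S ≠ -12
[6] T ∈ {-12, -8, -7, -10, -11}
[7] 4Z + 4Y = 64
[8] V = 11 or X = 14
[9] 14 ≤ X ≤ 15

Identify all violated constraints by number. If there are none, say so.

[1] S + Y = -11 + 3 = -8 — satisfied.
[2] 4Y − 5T = 4(3) − 5(-10) = 62 — satisfied.
[3] X − V = 14 − 9 = 5 — satisfied.
[4] values 9, -10, 14 are pairwise distinct — satisfied.
[5] S = -11, and -11 ≠ -12 — satisfied.
[6] T = -10 is in {-12, -8, -7, -10, -11} — satisfied.
[7] 4Z + 4Y = 4(13) + 4(3) = 64 — satisfied.
[8] V = 9 ≠ 11, but X = 14 = 14 (second disjunct) — satisfied.
[9] X = 14 lies in [14, 15] — satisfied.

No violations.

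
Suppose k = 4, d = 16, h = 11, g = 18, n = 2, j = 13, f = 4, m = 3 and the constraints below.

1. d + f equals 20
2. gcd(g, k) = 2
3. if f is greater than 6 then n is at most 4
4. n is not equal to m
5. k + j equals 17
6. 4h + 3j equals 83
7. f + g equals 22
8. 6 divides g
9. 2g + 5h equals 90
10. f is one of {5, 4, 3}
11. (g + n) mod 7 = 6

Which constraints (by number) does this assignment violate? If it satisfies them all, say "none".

1. d + f = 16 + 4 = 20 — OK.
2. gcd(18, 4) = 2 — OK.
3. f = 4, not > 6; antecedent false, conditional vacuously true — OK.
4. n = 2, m = 3; distinct — OK.
5. k + j = 4 + 13 = 17 — OK.
6. 4h + 3j = 4(11) + 3(13) = 83 — OK.
7. f + g = 4 + 18 = 22 — OK.
8. 18 / 6 = 3, so 6 divides 18 — OK.
9. 2g + 5h = 2(18) + 5(11) = 91, not 90 — violated.
10. f = 4 is in {5, 4, 3} — OK.
11. g + n = 20; 20 mod 7 = 6 — OK.

Constraint 9 is violated.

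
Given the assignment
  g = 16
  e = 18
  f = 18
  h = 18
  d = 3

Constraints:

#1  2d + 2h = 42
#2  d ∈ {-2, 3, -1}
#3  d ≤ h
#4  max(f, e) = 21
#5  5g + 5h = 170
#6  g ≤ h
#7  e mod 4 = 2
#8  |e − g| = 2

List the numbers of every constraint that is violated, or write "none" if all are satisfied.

#1 2d + 2h = 2(3) + 2(18) = 42 — holds.
#2 d = 3 is in {-2, 3, -1} — holds.
#3 d = 3, h = 18; 3 ≤ 18 — holds.
#4 max(18, 18) = 18, not 21 — does not hold.
#5 5g + 5h = 5(16) + 5(18) = 170 — holds.
#6 g = 16, h = 18; 16 ≤ 18 — holds.
#7 18 mod 4 = 2 — holds.
#8 |18 − 16| = 2 — holds.

No — constraint 4 is not satisfied.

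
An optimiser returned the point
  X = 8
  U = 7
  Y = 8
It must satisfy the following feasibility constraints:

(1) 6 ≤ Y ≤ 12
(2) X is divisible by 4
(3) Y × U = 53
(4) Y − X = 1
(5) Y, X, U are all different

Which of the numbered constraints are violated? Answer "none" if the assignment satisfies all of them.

(1) Y = 8 lies in [6, 12] — satisfied.
(2) 8 / 4 = 2, so 4 divides 8 — satisfied.
(3) Y × U = 8 × 7 = 56, not 53 — violated.
(4) Y − X = 8 − 8 = 0, not 1 — violated.
(5) Y = X = 8, not all different — violated.

Constraints 3, 4, and 5 are violated.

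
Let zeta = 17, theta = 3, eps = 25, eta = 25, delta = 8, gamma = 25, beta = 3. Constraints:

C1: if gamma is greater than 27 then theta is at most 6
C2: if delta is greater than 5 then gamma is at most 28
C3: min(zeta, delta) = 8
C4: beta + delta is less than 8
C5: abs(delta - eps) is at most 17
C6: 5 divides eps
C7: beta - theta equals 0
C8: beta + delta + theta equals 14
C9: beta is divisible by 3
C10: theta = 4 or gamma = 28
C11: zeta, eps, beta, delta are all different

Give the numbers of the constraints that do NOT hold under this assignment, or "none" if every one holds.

Constraints 4 and 10 do not hold.

C1: gamma = 25, not > 27; antecedent false, conditional vacuously true — OK.
C2: delta = 8 > 5, so we need gamma ≤ 28; gamma = 25 ≤ 28 — OK.
C3: min(17, 8) = 8 — OK.
C4: beta + delta = 3 + 8 = 11; 11 ≥ 8, bound 8 not met — violated.
C5: abs(8 - 25) = 17; 17 ≤ 17 — OK.
C6: 25 / 5 = 5, so 5 divides 25 — OK.
C7: beta - theta = 3 - 3 = 0 — OK.
C8: beta + delta + theta = 3 + 8 + 3 = 14 — OK.
C9: 3 / 3 = 1, so 3 divides 3 — OK.
C10: theta = 3 ≠ 4 and gamma = 25 ≠ 28; both disjuncts false — violated.
C11: values 17, 25, 3, 8 are pairwise distinct — OK.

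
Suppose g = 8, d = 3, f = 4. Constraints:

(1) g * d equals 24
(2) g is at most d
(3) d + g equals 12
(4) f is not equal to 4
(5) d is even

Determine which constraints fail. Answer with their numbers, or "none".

Constraints 2, 3, 4, and 5 do not hold.

(1) g * d = 8 * 3 = 24 — holds.
(2) g = 8, d = 3; 8 > 3 (want ≤) — does not hold.
(3) d + g = 3 + 8 = 11, not 12 — does not hold.
(4) f = 4, but 4 is required to differ — does not hold.
(5) d = 3 is odd — does not hold.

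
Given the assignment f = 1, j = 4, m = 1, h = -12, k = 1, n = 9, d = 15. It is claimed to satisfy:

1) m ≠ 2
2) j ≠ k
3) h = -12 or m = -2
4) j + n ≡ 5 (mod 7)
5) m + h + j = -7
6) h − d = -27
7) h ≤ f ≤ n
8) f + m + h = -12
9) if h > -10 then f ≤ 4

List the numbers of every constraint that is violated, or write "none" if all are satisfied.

1) m = 1, and 1 ≠ 2  ✔
2) j = 4, k = 1; distinct  ✔
3) h = -12 = -12 (first disjunct)  ✔
4) j + n = 13; 13 mod 7 = 6, not 5  ✘
5) m + h + j = 1 + (-12) + 4 = -7  ✔
6) h − d = -12 − 15 = -27  ✔
7) values -12 ≤ 1 ≤ 9  ✔
8) f + m + h = 1 + 1 + (-12) = -10, not -12  ✘
9) h = -12, not > -10; antecedent false, conditional vacuously true  ✔

The assignment fails constraints 4 and 8.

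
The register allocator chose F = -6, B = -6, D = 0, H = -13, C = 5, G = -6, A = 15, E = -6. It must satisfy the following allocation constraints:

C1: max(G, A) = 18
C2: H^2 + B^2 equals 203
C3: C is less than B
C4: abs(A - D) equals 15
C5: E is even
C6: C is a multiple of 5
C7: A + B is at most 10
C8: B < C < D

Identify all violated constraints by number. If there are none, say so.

C1: max(-6, 15) = 15, not 18  false
C2: H^2 + B^2 = (-13)^2 + (-6)^2 = 169 + 36 = 205, not 203  false
C3: C = 5, B = -6; 5 ≥ -6 (want <)  false
C4: abs(15 - 0) = 15  true
C5: E = -6 is even  true
C6: 5 / 5 = 1, so 5 divides 5  true
C7: A + B = 15 + (-6) = 9; 9 ≤ 10  true
C8: values -6, 5, 0; C = 5 is not < D = 0  false

Constraints 1, 2, 3, and 8 are violated.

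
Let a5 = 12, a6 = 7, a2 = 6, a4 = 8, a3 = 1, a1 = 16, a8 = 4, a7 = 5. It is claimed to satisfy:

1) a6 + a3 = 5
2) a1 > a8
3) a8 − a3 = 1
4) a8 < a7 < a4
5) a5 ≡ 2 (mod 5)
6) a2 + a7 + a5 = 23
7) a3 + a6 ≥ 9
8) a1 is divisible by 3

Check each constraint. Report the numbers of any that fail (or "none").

1) a6 + a3 = 7 + 1 = 8, not 5 — does not hold.
2) a1 = 16, a8 = 4; 16 > 4 — holds.
3) a8 − a3 = 4 − 1 = 3, not 1 — does not hold.
4) values 4 < 5 < 8 — holds.
5) 12 mod 5 = 2 — holds.
6) a2 + a7 + a5 = 6 + 5 + 12 = 23 — holds.
7) a3 + a6 = 1 + 7 = 8; 8 < 9, bound 9 not met — does not hold.
8) 16 = 3×5 + 1, so 3 does not divide 16 — does not hold.

Constraints 1, 3, 7, and 8 are violated.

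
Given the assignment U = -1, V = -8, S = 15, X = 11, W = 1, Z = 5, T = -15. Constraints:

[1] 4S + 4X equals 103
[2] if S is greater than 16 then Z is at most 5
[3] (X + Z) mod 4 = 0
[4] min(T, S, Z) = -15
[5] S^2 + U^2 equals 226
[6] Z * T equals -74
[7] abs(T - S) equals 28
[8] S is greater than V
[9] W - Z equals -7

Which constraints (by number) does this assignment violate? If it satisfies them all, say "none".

[1] 4S + 4X = 4(15) + 4(11) = 104, not 103  no
[2] S = 15, not > 16; antecedent false, conditional vacuously true  yes
[3] X + Z = 16; 16 mod 4 = 0  yes
[4] min(-15, 15, 5) = -15  yes
[5] S^2 + U^2 = 15^2 + (-1)^2 = 225 + 1 = 226  yes
[6] Z * T = 5 * (-15) = -75, not -74  no
[7] abs(-15 - 15) = 30, not 28  no
[8] S = 15, V = -8; 15 > -8  yes
[9] W - Z = 1 - 5 = -4, not -7  no

Violated: 1, 6, 7, 9.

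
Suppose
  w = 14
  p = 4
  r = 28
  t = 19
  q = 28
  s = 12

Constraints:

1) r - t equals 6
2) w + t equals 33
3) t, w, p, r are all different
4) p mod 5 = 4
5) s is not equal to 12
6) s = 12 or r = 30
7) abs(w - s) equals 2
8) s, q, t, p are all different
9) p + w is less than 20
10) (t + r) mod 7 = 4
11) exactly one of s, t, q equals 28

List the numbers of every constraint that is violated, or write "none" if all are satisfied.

1) r - t = 28 - 19 = 9, not 6 — violated.
2) w + t = 14 + 19 = 33 — satisfied.
3) values 19, 14, 4, 28 are pairwise distinct — satisfied.
4) 4 mod 5 = 4 — satisfied.
5) s = 12, but 12 is required to differ — violated.
6) s = 12 = 12 (first disjunct) — satisfied.
7) abs(14 - 12) = 2 — satisfied.
8) values 12, 28, 19, 4 are pairwise distinct — satisfied.
9) p + w = 4 + 14 = 18; 18 < 20 — satisfied.
10) t + r = 47; 47 mod 7 = 5, not 4 — violated.
11) s=12, t=19, q=28; 1 of them equals 28 — satisfied.

Constraints 1, 5, and 10 are violated.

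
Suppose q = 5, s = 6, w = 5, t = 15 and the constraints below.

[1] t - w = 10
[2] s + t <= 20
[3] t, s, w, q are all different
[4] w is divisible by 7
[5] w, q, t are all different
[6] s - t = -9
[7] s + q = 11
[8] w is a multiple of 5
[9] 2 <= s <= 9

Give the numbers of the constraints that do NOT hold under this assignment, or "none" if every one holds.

Violated: 2, 3, 4, and 5.

[1] t - w = 15 - 5 = 10 — satisfied.
[2] s + t = 6 + 15 = 21; 21 > 20, bound 20 not met — violated.
[3] w = q = 5, not all different — violated.
[4] 5 = 7*0 + 5, so 7 does not divide 5 — violated.
[5] w = q = 5, not all different — violated.
[6] s - t = 6 - 15 = -9 — satisfied.
[7] s + q = 6 + 5 = 11 — satisfied.
[8] 5 / 5 = 1, so 5 divides 5 — satisfied.
[9] s = 6 lies in [2, 9] — satisfied.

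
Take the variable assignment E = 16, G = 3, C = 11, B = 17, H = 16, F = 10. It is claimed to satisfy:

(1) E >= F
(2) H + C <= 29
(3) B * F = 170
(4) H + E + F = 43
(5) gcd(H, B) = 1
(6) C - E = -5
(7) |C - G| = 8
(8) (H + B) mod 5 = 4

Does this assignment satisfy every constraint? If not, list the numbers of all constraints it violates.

(1) E = 16, F = 10; 16 ≥ 10 — satisfied.
(2) H + C = 16 + 11 = 27; 27 ≤ 29 — satisfied.
(3) B * F = 17 * 10 = 170 — satisfied.
(4) H + E + F = 16 + 16 + 10 = 42, not 43 — violated.
(5) gcd(16, 17) = 1 — satisfied.
(6) C - E = 11 - 16 = -5 — satisfied.
(7) |11 - 3| = 8 — satisfied.
(8) H + B = 33; 33 mod 5 = 3, not 4 — violated.

No — constraints 4 and 8 are not satisfied.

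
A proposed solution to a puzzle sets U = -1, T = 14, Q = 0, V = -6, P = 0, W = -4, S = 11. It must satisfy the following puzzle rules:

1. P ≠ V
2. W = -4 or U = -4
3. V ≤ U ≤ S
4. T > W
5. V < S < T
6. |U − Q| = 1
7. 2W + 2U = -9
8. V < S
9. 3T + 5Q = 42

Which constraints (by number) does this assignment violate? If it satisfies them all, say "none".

1. P = 0, V = -6; distinct  yes
2. W = -4 = -4 (first disjunct)  yes
3. values -6 ≤ -1 ≤ 11  yes
4. T = 14, W = -4; 14 > -4  yes
5. values -6 < 11 < 14  yes
6. |-1 − 0| = 1  yes
7. 2W + 2U = 2(-4) + 2(-1) = -10, not -9  no
8. V = -6, S = 11; -6 < 11  yes
9. 3T + 5Q = 3(14) + 5(0) = 42  yes

Constraint 7 does not hold.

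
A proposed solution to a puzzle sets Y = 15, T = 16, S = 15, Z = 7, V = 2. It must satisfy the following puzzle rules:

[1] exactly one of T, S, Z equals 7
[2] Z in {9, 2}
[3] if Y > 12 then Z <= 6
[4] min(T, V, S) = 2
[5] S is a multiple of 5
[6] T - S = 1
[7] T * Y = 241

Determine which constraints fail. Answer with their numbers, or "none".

The assignment fails constraints 2, 3, and 7.

[1] T=16, S=15, Z=7; 1 of them equals 7 — satisfied.
[2] Z = 7 is not in {9, 2} — violated.
[3] Y = 15 > 12, so we need Z ≤ 6; but Z = 7 > 6 — violated.
[4] min(16, 2, 15) = 2 — satisfied.
[5] 15 / 5 = 3, so 5 divides 15 — satisfied.
[6] T - S = 16 - 15 = 1 — satisfied.
[7] T * Y = 16 * 15 = 240, not 241 — violated.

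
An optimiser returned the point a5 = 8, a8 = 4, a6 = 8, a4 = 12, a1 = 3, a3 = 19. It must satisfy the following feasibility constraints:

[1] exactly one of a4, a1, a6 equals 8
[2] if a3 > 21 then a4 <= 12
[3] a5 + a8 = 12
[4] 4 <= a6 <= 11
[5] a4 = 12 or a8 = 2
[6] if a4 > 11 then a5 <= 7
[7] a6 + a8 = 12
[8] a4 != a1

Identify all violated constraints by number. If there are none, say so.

Constraint 6 is violated.

[1] a4=12, a1=3, a6=8; 1 of them equals 8  holds
[2] a3 = 19, not > 21; antecedent false, conditional vacuously true  holds
[3] a5 + a8 = 8 + 4 = 12  holds
[4] a6 = 8 lies in [4, 11]  holds
[5] a4 = 12 = 12 (first disjunct)  holds
[6] a4 = 12 > 11, so we need a5 ≤ 7; but a5 = 8 > 7  fails
[7] a6 + a8 = 8 + 4 = 12  holds
[8] a4 = 12, a1 = 3; distinct  holds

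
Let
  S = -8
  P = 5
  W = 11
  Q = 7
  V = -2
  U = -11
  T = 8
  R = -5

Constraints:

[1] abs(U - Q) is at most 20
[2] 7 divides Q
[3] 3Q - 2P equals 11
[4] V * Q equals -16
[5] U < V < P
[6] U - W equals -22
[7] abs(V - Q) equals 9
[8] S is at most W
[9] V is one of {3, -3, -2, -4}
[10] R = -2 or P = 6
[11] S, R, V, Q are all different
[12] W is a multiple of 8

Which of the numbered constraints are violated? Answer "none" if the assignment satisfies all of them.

No — constraints 4, 10, 12 are not satisfied.

[1] abs(-11 - 7) = 18; 18 ≤ 20 — holds.
[2] 7 / 7 = 1, so 7 divides 7 — holds.
[3] 3Q - 2P = 3(7) - 2(5) = 11 — holds.
[4] V * Q = -2 * 7 = -14, not -16 — fails.
[5] values -11 < -2 < 5 — holds.
[6] U - W = -11 - 11 = -22 — holds.
[7] abs(-2 - 7) = 9 — holds.
[8] S = -8, W = 11; -8 ≤ 11 — holds.
[9] V = -2 is in {3, -3, -2, -4} — holds.
[10] R = -5 ≠ -2 and P = 5 ≠ 6; both disjuncts false — fails.
[11] values -8, -5, -2, 7 are pairwise distinct — holds.
[12] 11 = 8*1 + 3, so 8 does not divide 11 — fails.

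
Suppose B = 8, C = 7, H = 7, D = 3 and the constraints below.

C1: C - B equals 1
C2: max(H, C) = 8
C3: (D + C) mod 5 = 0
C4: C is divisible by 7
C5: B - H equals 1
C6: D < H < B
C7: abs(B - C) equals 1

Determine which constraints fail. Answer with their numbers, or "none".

C1: C - B = 7 - 8 = -1, not 1 — fails.
C2: max(7, 7) = 7, not 8 — fails.
C3: D + C = 10; 10 mod 5 = 0 — holds.
C4: 7 / 7 = 1, so 7 divides 7 — holds.
C5: B - H = 8 - 7 = 1 — holds.
C6: values 3 < 7 < 8 — holds.
C7: abs(8 - 7) = 1 — holds.

No — constraints 1, 2 are not satisfied.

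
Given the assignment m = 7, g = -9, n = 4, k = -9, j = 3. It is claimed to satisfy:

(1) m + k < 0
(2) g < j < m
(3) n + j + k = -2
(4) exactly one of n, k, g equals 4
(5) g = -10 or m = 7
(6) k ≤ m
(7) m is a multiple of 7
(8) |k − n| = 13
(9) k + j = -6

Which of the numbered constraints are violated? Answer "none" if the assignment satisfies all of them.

All constraints are satisfied.

(1) m + k = 7 + (-9) = -2; -2 < 0 — satisfied.
(2) values -9 < 3 < 7 — satisfied.
(3) n + j + k = 4 + 3 + (-9) = -2 — satisfied.
(4) n=4, k=-9, g=-9; 1 of them equals 4 — satisfied.
(5) g = -9 ≠ -10, but m = 7 = 7 (second disjunct) — satisfied.
(6) k = -9, m = 7; -9 ≤ 7 — satisfied.
(7) 7 / 7 = 1, so 7 divides 7 — satisfied.
(8) |-9 − 4| = 13 — satisfied.
(9) k + j = -9 + 3 = -6 — satisfied.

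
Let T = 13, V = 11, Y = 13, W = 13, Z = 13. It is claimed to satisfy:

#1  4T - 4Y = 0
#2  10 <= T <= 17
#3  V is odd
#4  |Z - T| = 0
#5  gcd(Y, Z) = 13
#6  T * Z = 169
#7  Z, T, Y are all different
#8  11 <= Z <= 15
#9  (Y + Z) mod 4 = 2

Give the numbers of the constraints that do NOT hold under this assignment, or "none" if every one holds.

No — constraint 7 is not satisfied.

#1 4T - 4Y = 4(13) - 4(13) = 0 — satisfied.
#2 T = 13 lies in [10, 17] — satisfied.
#3 V = 11 is odd — satisfied.
#4 |13 - 13| = 0 — satisfied.
#5 gcd(13, 13) = 13 — satisfied.
#6 T * Z = 13 * 13 = 169 — satisfied.
#7 Z = T = 13, not all different — violated.
#8 Z = 13 lies in [11, 15] — satisfied.
#9 Y + Z = 26; 26 mod 4 = 2 — satisfied.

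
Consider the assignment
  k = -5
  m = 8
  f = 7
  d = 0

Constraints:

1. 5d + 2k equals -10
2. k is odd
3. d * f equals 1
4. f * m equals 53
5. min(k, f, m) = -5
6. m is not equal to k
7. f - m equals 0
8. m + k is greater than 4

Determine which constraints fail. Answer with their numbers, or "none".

Violated: 3, 4, 7, 8.

1. 5d + 2k = 5(0) + 2(-5) = -10  OK
2. k = -5 is odd  OK
3. d * f = 0 * 7 = 0, not 1  FAIL
4. f * m = 7 * 8 = 56, not 53  FAIL
5. min(-5, 7, 8) = -5  OK
6. m = 8, k = -5; distinct  OK
7. f - m = 7 - 8 = -1, not 0  FAIL
8. m + k = 8 + (-5) = 3; 3 ≤ 4, bound 4 not met  FAIL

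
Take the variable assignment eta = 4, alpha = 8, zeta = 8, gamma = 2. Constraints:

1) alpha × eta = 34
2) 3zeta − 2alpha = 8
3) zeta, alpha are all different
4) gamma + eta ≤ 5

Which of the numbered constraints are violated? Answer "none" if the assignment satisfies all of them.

1) alpha × eta = 8 × 4 = 32, not 34  ✗
2) 3zeta − 2alpha = 3(8) − 2(8) = 8  ✓
3) zeta = alpha = 8, not all different  ✗
4) gamma + eta = 2 + 4 = 6; 6 > 5, bound 5 not met  ✗

Violated: 1, 3, and 4.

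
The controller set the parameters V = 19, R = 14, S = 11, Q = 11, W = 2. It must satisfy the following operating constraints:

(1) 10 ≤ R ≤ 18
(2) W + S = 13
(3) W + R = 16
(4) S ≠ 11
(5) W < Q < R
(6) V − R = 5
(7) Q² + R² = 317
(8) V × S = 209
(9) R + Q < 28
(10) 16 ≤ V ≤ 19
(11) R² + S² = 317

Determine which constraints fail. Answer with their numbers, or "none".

Constraint 4 does not hold.

(1) R = 14 lies in [10, 18] — holds.
(2) W + S = 2 + 11 = 13 — holds.
(3) W + R = 2 + 14 = 16 — holds.
(4) S = 11, but 11 is required to differ — does not hold.
(5) values 2 < 11 < 14 — holds.
(6) V − R = 19 − 14 = 5 — holds.
(7) Q² + R² = 11² + 14² = 121 + 196 = 317 — holds.
(8) V × S = 19 × 11 = 209 — holds.
(9) R + Q = 14 + 11 = 25; 25 < 28 — holds.
(10) V = 19 lies in [16, 19] — holds.
(11) R² + S² = 14² + 11² = 196 + 121 = 317 — holds.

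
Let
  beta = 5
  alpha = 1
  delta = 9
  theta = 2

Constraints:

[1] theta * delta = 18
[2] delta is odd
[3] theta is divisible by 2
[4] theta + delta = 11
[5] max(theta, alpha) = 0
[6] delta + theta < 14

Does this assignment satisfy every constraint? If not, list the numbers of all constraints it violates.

[1] theta * delta = 2 * 9 = 18 — OK.
[2] delta = 9 is odd — OK.
[3] 2 / 2 = 1, so 2 divides 2 — OK.
[4] theta + delta = 2 + 9 = 11 — OK.
[5] max(2, 1) = 2, not 0 — violated.
[6] delta + theta = 9 + 2 = 11; 11 < 14 — OK.

Constraint 5 does not hold.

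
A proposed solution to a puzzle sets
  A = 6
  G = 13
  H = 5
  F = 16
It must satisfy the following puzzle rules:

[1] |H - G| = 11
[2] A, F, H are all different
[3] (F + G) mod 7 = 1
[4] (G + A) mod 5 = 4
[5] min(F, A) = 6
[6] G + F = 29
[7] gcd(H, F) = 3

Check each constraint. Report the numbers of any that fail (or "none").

[1] |5 - 13| = 8, not 11 — violated.
[2] values 6, 16, 5 are pairwise distinct — satisfied.
[3] F + G = 29; 29 mod 7 = 1 — satisfied.
[4] G + A = 19; 19 mod 5 = 4 — satisfied.
[5] min(16, 6) = 6 — satisfied.
[6] G + F = 13 + 16 = 29 — satisfied.
[7] gcd(5, 16) = 1, not 3 — violated.

The assignment fails constraints 1, 7.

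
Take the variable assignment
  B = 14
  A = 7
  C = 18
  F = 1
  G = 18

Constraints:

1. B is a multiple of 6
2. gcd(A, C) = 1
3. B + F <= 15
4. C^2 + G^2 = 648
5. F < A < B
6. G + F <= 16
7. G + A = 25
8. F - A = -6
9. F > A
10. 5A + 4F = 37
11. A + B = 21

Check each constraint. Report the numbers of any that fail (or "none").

Constraints 1, 6, 9, 10 do not hold.

1. 14 = 6*2 + 2, so 6 does not divide 14 — does not hold.
2. gcd(7, 18) = 1 — holds.
3. B + F = 14 + 1 = 15; 15 ≤ 15 — holds.
4. C^2 + G^2 = 18^2 + 18^2 = 324 + 324 = 648 — holds.
5. values 1 < 7 < 14 — holds.
6. G + F = 18 + 1 = 19; 19 > 16, bound 16 not met — does not hold.
7. G + A = 18 + 7 = 25 — holds.
8. F - A = 1 - 7 = -6 — holds.
9. F = 1, A = 7; 1 ≤ 7 (want >) — does not hold.
10. 5A + 4F = 5(7) + 4(1) = 39, not 37 — does not hold.
11. A + B = 7 + 14 = 21 — holds.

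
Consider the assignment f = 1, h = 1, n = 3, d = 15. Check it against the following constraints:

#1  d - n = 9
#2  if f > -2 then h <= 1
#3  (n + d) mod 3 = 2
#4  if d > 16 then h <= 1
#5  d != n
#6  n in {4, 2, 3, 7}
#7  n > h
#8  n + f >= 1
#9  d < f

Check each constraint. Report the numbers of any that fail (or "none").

Violated: 1, 3, and 9.

#1 d - n = 15 - 3 = 12, not 9  false
#2 f = 1 > -2, so we need h ≤ 1; h = 1 ≤ 1  true
#3 n + d = 18; 18 mod 3 = 0, not 2  false
#4 d = 15, not > 16; antecedent false, conditional vacuously true  true
#5 d = 15, n = 3; distinct  true
#6 n = 3 is in {4, 2, 3, 7}  true
#7 n = 3, h = 1; 3 > 1  true
#8 n + f = 3 + 1 = 4; 4 ≥ 1  true
#9 d = 15, f = 1; 15 ≥ 1 (want <)  false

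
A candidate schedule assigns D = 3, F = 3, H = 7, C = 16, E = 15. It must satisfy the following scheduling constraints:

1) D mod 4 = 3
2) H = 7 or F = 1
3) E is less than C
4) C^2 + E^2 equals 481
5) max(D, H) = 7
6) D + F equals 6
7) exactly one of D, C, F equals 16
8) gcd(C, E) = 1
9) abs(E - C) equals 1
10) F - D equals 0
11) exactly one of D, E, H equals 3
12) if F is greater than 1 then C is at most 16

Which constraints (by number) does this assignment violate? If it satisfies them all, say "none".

No violations.

1) 3 mod 4 = 3  OK
2) H = 7 = 7 (first disjunct)  OK
3) E = 15, C = 16; 15 < 16  OK
4) C^2 + E^2 = 16^2 + 15^2 = 256 + 225 = 481  OK
5) max(3, 7) = 7  OK
6) D + F = 3 + 3 = 6  OK
7) D=3, C=16, F=3; 1 of them equals 16  OK
8) gcd(16, 15) = 1  OK
9) abs(15 - 16) = 1  OK
10) F - D = 3 - 3 = 0  OK
11) D=3, E=15, H=7; 1 of them equals 3  OK
12) F = 3 > 1, so we need C ≤ 16; C = 16 ≤ 16  OK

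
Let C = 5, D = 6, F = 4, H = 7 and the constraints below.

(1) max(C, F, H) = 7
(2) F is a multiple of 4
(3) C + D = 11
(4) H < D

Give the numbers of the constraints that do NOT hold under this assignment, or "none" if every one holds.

Constraint 4 does not hold.

(1) max(5, 4, 7) = 7  ✔
(2) 4 / 4 = 1, so 4 divides 4  ✔
(3) C + D = 5 + 6 = 11  ✔
(4) H = 7, D = 6; 7 ≥ 6 (want <)  ✘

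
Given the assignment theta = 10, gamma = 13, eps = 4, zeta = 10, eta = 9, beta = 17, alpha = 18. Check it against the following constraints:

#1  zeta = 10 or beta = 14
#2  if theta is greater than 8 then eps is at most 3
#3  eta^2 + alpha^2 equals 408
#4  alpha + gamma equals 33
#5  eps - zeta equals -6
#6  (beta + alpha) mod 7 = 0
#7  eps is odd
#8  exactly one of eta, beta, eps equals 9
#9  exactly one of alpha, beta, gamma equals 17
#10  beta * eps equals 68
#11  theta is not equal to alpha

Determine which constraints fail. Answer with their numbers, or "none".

#1 zeta = 10 = 10 (first disjunct) — OK.
#2 theta = 10 > 8, so we need eps ≤ 3; but eps = 4 > 3 — violated.
#3 eta^2 + alpha^2 = 9^2 + 18^2 = 81 + 324 = 405, not 408 — violated.
#4 alpha + gamma = 18 + 13 = 31, not 33 — violated.
#5 eps - zeta = 4 - 10 = -6 — OK.
#6 beta + alpha = 35; 35 mod 7 = 0 — OK.
#7 eps = 4 is even — violated.
#8 eta=9, beta=17, eps=4; 1 of them equals 9 — OK.
#9 alpha=18, beta=17, gamma=13; 1 of them equals 17 — OK.
#10 beta * eps = 17 * 4 = 68 — OK.
#11 theta = 10, alpha = 18; distinct — OK.

Constraints 2, 3, 4, 7 do not hold.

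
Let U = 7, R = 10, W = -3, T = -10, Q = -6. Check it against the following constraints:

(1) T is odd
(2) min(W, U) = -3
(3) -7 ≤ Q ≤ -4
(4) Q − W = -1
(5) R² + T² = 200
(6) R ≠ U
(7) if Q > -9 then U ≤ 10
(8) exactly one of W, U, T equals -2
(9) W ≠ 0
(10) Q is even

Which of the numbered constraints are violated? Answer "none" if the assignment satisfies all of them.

(1) T = -10 is even  ✘
(2) min(-3, 7) = -3  ✔
(3) Q = -6 lies in [-7, -4]  ✔
(4) Q − W = -6 − (-3) = -3, not -1  ✘
(5) R² + T² = 10² + (-10)² = 100 + 100 = 200  ✔
(6) R = 10, U = 7; distinct  ✔
(7) Q = -6 > -9, so we need U ≤ 10; U = 7 ≤ 10  ✔
(8) W=-3, U=7, T=-10; 0 of them equal -2, not exactly one  ✘
(9) W = -3, and -3 ≠ 0  ✔
(10) Q = -6 is even  ✔

Violated: 1, 4, 8.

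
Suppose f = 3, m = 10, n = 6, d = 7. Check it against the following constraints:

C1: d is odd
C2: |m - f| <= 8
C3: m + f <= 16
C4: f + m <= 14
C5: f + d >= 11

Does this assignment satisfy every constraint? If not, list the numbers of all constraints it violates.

The assignment fails constraint 5.

C1: d = 7 is odd  true
C2: |10 - 3| = 7; 7 ≤ 8  true
C3: m + f = 10 + 3 = 13; 13 ≤ 16  true
C4: f + m = 3 + 10 = 13; 13 ≤ 14  true
C5: f + d = 3 + 7 = 10; 10 < 11, bound 11 not met  false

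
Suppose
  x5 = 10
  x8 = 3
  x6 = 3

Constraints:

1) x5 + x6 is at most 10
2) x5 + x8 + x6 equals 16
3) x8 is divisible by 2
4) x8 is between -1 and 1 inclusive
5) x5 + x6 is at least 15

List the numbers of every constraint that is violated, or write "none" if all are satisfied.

1) x5 + x6 = 10 + 3 = 13; 13 > 10, bound 10 not met  fails
2) x5 + x8 + x6 = 10 + 3 + 3 = 16  holds
3) 3 = 2*1 + 1, so 2 does not divide 3  fails
4) x8 = 3 is outside [-1, 1]  fails
5) x5 + x6 = 10 + 3 = 13; 13 < 15, bound 15 not met  fails

Constraints 1, 3, 4, 5 do not hold.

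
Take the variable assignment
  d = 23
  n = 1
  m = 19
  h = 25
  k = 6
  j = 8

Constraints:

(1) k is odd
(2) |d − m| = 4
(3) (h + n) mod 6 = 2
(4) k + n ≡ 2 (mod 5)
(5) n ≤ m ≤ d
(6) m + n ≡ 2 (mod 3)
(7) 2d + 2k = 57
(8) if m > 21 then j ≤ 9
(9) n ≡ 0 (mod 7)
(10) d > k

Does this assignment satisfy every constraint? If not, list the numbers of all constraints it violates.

Constraints 1, 7, and 9 do not hold.

(1) k = 6 is even — fails.
(2) |23 − 19| = 4 — holds.
(3) h + n = 26; 26 mod 6 = 2 — holds.
(4) k + n = 7; 7 mod 5 = 2 — holds.
(5) values 1 ≤ 19 ≤ 23 — holds.
(6) m + n = 20; 20 mod 3 = 2 — holds.
(7) 2d + 2k = 2(23) + 2(6) = 58, not 57 — fails.
(8) m = 19, not > 21; antecedent false, conditional vacuously true — holds.
(9) 1 mod 7 = 1, not 0 — fails.
(10) d = 23, k = 6; 23 > 6 — holds.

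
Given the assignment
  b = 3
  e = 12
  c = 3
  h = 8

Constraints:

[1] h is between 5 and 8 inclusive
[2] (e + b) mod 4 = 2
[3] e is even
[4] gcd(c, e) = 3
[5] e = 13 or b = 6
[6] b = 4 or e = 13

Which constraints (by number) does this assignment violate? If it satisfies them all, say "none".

[1] h = 8 lies in [5, 8] — holds.
[2] e + b = 15; 15 mod 4 = 3, not 2 — fails.
[3] e = 12 is even — holds.
[4] gcd(3, 12) = 3 — holds.
[5] e = 12 ≠ 13 and b = 3 ≠ 6; both disjuncts false — fails.
[6] b = 3 ≠ 4 and e = 12 ≠ 13; both disjuncts false — fails.

The assignment fails constraints 2, 5, and 6.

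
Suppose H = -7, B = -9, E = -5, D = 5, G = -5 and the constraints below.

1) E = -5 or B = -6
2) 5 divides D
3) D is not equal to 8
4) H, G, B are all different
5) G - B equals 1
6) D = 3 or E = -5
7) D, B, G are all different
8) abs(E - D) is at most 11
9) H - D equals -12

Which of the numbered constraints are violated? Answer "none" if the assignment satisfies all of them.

1) E = -5 = -5 (first disjunct) — OK.
2) 5 / 5 = 1, so 5 divides 5 — OK.
3) D = 5, and 5 ≠ 8 — OK.
4) values -7, -5, -9 are pairwise distinct — OK.
5) G - B = -5 - (-9) = 4, not 1 — violated.
6) D = 5 ≠ 3, but E = -5 = -5 (second disjunct) — OK.
7) values 5, -9, -5 are pairwise distinct — OK.
8) abs(-5 - 5) = 10; 10 ≤ 11 — OK.
9) H - D = -7 - 5 = -12 — OK.

The assignment fails constraint 5.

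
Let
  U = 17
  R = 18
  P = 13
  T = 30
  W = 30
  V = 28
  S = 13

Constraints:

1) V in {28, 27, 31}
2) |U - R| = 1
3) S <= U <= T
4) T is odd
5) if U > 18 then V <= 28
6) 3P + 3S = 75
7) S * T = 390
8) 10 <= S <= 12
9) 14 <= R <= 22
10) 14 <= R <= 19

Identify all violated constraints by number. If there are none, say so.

Violated: 4, 6, and 8.

1) V = 28 is in {28, 27, 31}  yes
2) |17 - 18| = 1  yes
3) values 13 <= 17 <= 30  yes
4) T = 30 is even  no
5) U = 17, not > 18; antecedent false, conditional vacuously true  yes
6) 3P + 3S = 3(13) + 3(13) = 78, not 75  no
7) S * T = 13 * 30 = 390  yes
8) S = 13 is outside [10, 12]  no
9) R = 18 lies in [14, 22]  yes
10) R = 18 lies in [14, 19]  yes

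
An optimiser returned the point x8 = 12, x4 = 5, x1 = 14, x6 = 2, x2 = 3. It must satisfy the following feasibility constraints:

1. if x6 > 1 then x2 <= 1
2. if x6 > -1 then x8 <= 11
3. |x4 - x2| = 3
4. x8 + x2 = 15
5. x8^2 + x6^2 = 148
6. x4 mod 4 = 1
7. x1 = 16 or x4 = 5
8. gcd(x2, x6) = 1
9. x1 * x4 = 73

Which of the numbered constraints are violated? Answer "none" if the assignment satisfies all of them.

No — constraints 1, 2, 3, 9 are not satisfied.

1. x6 = 2 > 1, so we need x2 ≤ 1; but x2 = 3 > 1 — violated.
2. x6 = 2 > -1, so we need x8 ≤ 11; but x8 = 12 > 11 — violated.
3. |5 - 3| = 2, not 3 — violated.
4. x8 + x2 = 12 + 3 = 15 — satisfied.
5. x8^2 + x6^2 = 12^2 + 2^2 = 144 + 4 = 148 — satisfied.
6. 5 mod 4 = 1 — satisfied.
7. x1 = 14 ≠ 16, but x4 = 5 = 5 (second disjunct) — satisfied.
8. gcd(3, 2) = 1 — satisfied.
9. x1 * x4 = 14 * 5 = 70, not 73 — violated.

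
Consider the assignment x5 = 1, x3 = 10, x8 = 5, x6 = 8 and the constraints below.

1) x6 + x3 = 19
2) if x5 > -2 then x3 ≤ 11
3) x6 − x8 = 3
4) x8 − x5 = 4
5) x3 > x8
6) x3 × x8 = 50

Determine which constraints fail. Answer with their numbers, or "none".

1) x6 + x3 = 8 + 10 = 18, not 19  fails
2) x5 = 1 > -2, so we need x3 ≤ 11; x3 = 10 ≤ 11  holds
3) x6 − x8 = 8 − 5 = 3  holds
4) x8 − x5 = 5 − 1 = 4  holds
5) x3 = 10, x8 = 5; 10 > 5  holds
6) x3 × x8 = 10 × 5 = 50  holds

The assignment fails constraint 1.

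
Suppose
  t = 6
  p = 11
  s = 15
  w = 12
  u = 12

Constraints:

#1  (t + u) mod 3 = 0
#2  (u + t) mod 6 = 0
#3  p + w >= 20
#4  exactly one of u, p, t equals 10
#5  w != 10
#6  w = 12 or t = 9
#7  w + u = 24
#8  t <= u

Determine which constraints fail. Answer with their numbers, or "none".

#1 t + u = 18; 18 mod 3 = 0  holds
#2 u + t = 18; 18 mod 6 = 0  holds
#3 p + w = 11 + 12 = 23; 23 ≥ 20  holds
#4 u=12, p=11, t=6; 0 of them equal 10, not exactly one  fails
#5 w = 12, and 12 ≠ 10  holds
#6 w = 12 = 12 (first disjunct)  holds
#7 w + u = 12 + 12 = 24  holds
#8 t = 6, u = 12; 6 ≤ 12  holds

Constraint 4 is violated.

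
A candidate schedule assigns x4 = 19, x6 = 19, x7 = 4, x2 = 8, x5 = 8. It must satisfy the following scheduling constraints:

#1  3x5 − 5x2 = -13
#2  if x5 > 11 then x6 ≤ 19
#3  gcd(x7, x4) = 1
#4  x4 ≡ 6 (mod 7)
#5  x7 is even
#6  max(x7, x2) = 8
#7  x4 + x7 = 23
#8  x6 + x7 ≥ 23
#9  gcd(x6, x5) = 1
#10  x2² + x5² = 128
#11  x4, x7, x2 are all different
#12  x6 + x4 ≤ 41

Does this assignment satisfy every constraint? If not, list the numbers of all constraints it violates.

Violated: 1, 4.

#1 3x5 − 5x2 = 3(8) − 5(8) = -16, not -13 — violated.
#2 x5 = 8, not > 11; antecedent false, conditional vacuously true — satisfied.
#3 gcd(4, 19) = 1 — satisfied.
#4 19 mod 7 = 5, not 6 — violated.
#5 x7 = 4 is even — satisfied.
#6 max(4, 8) = 8 — satisfied.
#7 x4 + x7 = 19 + 4 = 23 — satisfied.
#8 x6 + x7 = 19 + 4 = 23; 23 ≥ 23 — satisfied.
#9 gcd(19, 8) = 1 — satisfied.
#10 x2² + x5² = 8² + 8² = 64 + 64 = 128 — satisfied.
#11 values 19, 4, 8 are pairwise distinct — satisfied.
#12 x6 + x4 = 19 + 19 = 38; 38 ≤ 41 — satisfied.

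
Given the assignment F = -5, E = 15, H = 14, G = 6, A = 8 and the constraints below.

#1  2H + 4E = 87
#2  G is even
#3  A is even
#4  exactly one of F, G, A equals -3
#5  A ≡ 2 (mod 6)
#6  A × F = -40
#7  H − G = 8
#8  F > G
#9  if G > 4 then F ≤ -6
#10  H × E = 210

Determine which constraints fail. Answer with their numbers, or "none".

#1 2H + 4E = 2(14) + 4(15) = 88, not 87 — does not hold.
#2 G = 6 is even — holds.
#3 A = 8 is even — holds.
#4 F=-5, G=6, A=8; 0 of them equal -3, not exactly one — does not hold.
#5 8 mod 6 = 2 — holds.
#6 A × F = 8 × (-5) = -40 — holds.
#7 H − G = 14 − 6 = 8 — holds.
#8 F = -5, G = 6; -5 ≤ 6 (want >) — does not hold.
#9 G = 6 > 4, so we need F ≤ -6; but F = -5 > -6 — does not hold.
#10 H × E = 14 × 15 = 210 — holds.

No — constraints 1, 4, 8, 9 are not satisfied.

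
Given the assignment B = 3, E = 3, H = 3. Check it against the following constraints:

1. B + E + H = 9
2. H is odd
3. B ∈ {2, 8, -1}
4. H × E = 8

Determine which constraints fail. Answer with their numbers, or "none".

Violated: 3 and 4.

1. B + E + H = 3 + 3 + 3 = 9  holds
2. H = 3 is odd  holds
3. B = 3 is not in {2, 8, -1}  fails
4. H × E = 3 × 3 = 9, not 8  fails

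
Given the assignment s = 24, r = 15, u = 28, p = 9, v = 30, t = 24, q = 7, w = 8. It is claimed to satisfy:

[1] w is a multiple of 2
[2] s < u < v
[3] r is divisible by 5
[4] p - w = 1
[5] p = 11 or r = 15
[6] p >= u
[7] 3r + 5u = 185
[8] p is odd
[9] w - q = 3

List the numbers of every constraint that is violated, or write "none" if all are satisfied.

[1] 8 / 2 = 4, so 2 divides 8 — holds.
[2] values 24 < 28 < 30 — holds.
[3] 15 / 5 = 3, so 5 divides 15 — holds.
[4] p - w = 9 - 8 = 1 — holds.
[5] p = 9 ≠ 11, but r = 15 = 15 (second disjunct) — holds.
[6] p = 9, u = 28; 9 < 28 (want ≥) — fails.
[7] 3r + 5u = 3(15) + 5(28) = 185 — holds.
[8] p = 9 is odd — holds.
[9] w - q = 8 - 7 = 1, not 3 — fails.

Constraints 6 and 9 do not hold.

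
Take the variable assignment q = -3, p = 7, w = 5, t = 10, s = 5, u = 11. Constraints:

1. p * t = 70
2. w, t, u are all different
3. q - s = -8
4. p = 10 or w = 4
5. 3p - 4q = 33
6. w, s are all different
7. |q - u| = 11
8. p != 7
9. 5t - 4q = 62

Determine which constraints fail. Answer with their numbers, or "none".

1. p * t = 7 * 10 = 70  ✓
2. values 5, 10, 11 are pairwise distinct  ✓
3. q - s = -3 - 5 = -8  ✓
4. p = 7 ≠ 10 and w = 5 ≠ 4; both disjuncts false  ✗
5. 3p - 4q = 3(7) - 4(-3) = 33  ✓
6. w = s = 5, not all different  ✗
7. |-3 - 11| = 14, not 11  ✗
8. p = 7, but 7 is required to differ  ✗
9. 5t - 4q = 5(10) - 4(-3) = 62  ✓

Violated: 4, 6, 7, and 8.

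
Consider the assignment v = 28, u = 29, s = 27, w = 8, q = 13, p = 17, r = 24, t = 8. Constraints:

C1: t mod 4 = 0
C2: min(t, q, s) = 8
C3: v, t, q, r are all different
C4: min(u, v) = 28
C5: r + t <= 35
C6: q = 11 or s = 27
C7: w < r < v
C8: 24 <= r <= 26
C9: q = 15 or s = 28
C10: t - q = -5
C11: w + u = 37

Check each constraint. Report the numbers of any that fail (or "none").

C1: 8 mod 4 = 0 — OK.
C2: min(8, 13, 27) = 8 — OK.
C3: values 28, 8, 13, 24 are pairwise distinct — OK.
C4: min(29, 28) = 28 — OK.
C5: r + t = 24 + 8 = 32; 32 ≤ 35 — OK.
C6: q = 13 ≠ 11, but s = 27 = 27 (second disjunct) — OK.
C7: values 8 < 24 < 28 — OK.
C8: r = 24 lies in [24, 26] — OK.
C9: q = 13 ≠ 15 and s = 27 ≠ 28; both disjuncts false — violated.
C10: t - q = 8 - 13 = -5 — OK.
C11: w + u = 8 + 29 = 37 — OK.

Constraint 9 does not hold.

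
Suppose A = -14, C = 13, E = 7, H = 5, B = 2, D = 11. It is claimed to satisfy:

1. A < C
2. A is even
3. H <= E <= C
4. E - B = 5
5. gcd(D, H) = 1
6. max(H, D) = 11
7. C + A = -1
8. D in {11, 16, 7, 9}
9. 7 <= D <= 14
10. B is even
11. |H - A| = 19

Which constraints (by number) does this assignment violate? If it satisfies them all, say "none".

1. A = -14, C = 13; -14 < 13  holds
2. A = -14 is even  holds
3. values 5 <= 7 <= 13  holds
4. E - B = 7 - 2 = 5  holds
5. gcd(11, 5) = 1  holds
6. max(5, 11) = 11  holds
7. C + A = 13 + (-14) = -1  holds
8. D = 11 is in {11, 16, 7, 9}  holds
9. D = 11 lies in [7, 14]  holds
10. B = 2 is even  holds
11. |5 - (-14)| = 19  holds

None — every constraint holds.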